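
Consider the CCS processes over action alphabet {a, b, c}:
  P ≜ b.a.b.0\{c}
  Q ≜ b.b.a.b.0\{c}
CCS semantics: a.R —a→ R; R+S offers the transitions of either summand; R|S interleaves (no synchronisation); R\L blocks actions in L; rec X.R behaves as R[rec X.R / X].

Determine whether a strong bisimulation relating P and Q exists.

Reachable graph of P (4 states):
  u0 = b.a.b.0\{c} → ··b··> u1
  u1 = a.b.0\{c} → ··a··> u2
  u2 = b.0\{c} → ··b··> u3
  u3 = 0\{c} → ∅
Reachable graph of Q (5 states):
  v0 = b.b.a.b.0\{c} → ··b··> v1
  v1 = b.a.b.0\{c} → ··b··> v2
  v2 = a.b.0\{c} → ··a··> v3
  v3 = b.0\{c} → ··b··> v4
  v4 = 0\{c} → ∅
Bisimilarity quotient blocks:
  B0 = {u0, v1}
  B1 = {u1, v2}
  B2 = {u2, v3}
  B3 = {u3, v4}
  B4 = {v0}
u0 ∈ B0, v0 ∈ B4 → different blocks

not bisimilar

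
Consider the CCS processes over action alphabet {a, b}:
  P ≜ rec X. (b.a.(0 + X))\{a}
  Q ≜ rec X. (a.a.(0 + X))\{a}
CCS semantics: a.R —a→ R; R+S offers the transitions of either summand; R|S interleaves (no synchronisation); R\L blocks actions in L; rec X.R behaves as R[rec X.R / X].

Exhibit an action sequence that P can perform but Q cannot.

b

P's transition system — 2 states:
  u0 = rec X. (b.a.(0 + X))\{a} → —b→ u1
  u1 = (a.(0 + (rec X. (b.a.(0 + X))\{a})))\{a} → (no moves)
Q's transition system — 1 states:
  v0 = rec X. (a.a.(0 + X))\{a} → (no moves)
Trace ⟨b⟩ through P, begin at {u0}:
  [1] b ⇒ {u1}
  — P admits the full trace.
Trace ⟨b⟩ through Q, begin at {v0}:
  [1] b ⇒ ∅  — Q cannot continue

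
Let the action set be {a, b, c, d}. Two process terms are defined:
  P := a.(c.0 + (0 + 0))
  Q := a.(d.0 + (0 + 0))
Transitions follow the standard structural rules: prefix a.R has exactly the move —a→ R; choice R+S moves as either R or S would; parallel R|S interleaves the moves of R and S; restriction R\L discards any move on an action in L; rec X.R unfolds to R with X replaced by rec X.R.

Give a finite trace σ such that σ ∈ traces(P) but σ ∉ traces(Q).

P's transition system — 3 states:
  s0 = a.(c.0 + (0 + 0)) has moves =a=> s1
  s1 = c.0 + (0 + 0) has moves =c=> s2
  s2 = 0 has moves ·
Q's transition system — 3 states:
  t0 = a.(d.0 + (0 + 0)) has moves =a=> t1
  t1 = d.0 + (0 + 0) has moves =d=> t2
  t2 = 0 has moves ·
Executing ac from P (initial set {s0}):
  after a @ step 1: {s1}
  after c @ step 2: {s2}
  — P admits the full trace.
Executing ac from Q (initial set {t0}):
  after a @ step 1: {t1}
  after c @ step 2: ∅  — Q cannot continue

ac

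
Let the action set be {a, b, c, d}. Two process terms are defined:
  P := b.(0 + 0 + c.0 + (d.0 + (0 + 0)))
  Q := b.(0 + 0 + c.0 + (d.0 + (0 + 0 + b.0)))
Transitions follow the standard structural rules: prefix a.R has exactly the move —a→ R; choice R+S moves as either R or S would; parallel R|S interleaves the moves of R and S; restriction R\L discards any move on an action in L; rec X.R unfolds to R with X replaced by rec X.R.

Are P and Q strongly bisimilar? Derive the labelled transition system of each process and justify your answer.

P's transition system — 3 states:
  u0 = b.(0 + 0 + c.0 + (d.0 + (0 + 0))) has moves —b→ u1
  u1 = 0 + 0 + c.0 + (d.0 + (0 + 0)) has moves —c→ u2, —d→ u2
  u2 = 0 has moves ·
Q's transition system — 3 states:
  v0 = b.(0 + 0 + c.0 + (d.0 + (0 + 0 + b.0))) has moves —b→ v1
  v1 = 0 + 0 + c.0 + (d.0 + (0 + 0 + b.0)) has moves —b→ v2, —c→ v2, —d→ v2
  v2 = 0 has moves ·
Bisimilarity quotient blocks:
  B0 = {u0}
  B1 = {u1}
  B2 = {u2, v2}
  B3 = {v0}
  B4 = {v1}
u0 ∈ B0, v0 ∈ B3 → different blocks

NO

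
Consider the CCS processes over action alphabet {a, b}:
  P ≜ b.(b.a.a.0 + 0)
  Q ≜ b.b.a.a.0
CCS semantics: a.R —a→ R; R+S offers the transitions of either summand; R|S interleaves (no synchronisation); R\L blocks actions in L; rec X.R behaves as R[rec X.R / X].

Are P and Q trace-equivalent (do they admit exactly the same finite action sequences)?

traces(P) = traces(Q)

Reachable graph of P (5 states):
  p0 = b.(b.a.a.0 + 0) ⊢ --b--▸ p1
  p1 = b.a.a.0 + 0 ⊢ --b--▸ p2
  p2 = a.a.0 ⊢ --a--▸ p3
  p3 = a.0 ⊢ --a--▸ p4
  p4 = 0 ⊢ ·
Reachable graph of Q (5 states):
  q0 = b.b.a.a.0 ⊢ --b--▸ q1
  q1 = b.a.a.0 ⊢ --b--▸ q2
  q2 = a.a.0 ⊢ --a--▸ q3
  q3 = a.0 ⊢ --a--▸ q4
  q4 = 0 ⊢ ·
Coarsest stable partition (strong bisimilarity classes):
  B0 = {p0, q0}
  B1 = {p1, q1}
  B2 = {p2, q2}
  B3 = {p3, q3}
  B4 = {p4, q4}
p0 ∈ B0, q0 ∈ B0 → same block
Bisimilar ⇒ trace-equivalent.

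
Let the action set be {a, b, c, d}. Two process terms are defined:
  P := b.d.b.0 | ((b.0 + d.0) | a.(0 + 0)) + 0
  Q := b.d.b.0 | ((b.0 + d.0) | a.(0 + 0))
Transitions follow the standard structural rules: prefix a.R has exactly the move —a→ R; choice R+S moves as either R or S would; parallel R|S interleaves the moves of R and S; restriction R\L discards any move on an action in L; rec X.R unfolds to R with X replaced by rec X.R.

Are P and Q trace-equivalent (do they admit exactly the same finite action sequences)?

YES

Reachable graph of P (16 states):
  u0 = b.d.b.0 | ((b.0 + d.0) | a.(0 + 0)) + 0 | --a--▸ u1, --b--▸ u2, --b--▸ u3, --d--▸ u2
  u1 = b.d.b.0 | ((b.0 + d.0) | (0 + 0)) | --b--▸ u4, --b--▸ u5, --d--▸ u4
  u2 = b.d.b.0 | (0 | a.(0 + 0)) | --a--▸ u4, --b--▸ u6
  u3 = d.b.0 | ((b.0 + d.0) | a.(0 + 0)) | --a--▸ u5, --b--▸ u6, --d--▸ u6, --d--▸ u7
  u4 = b.d.b.0 | (0 | (0 + 0)) | --b--▸ u8
  u5 = d.b.0 | ((b.0 + d.0) | (0 + 0)) | --b--▸ u8, --d--▸ u8, --d--▸ u9
  u6 = d.b.0 | (0 | a.(0 + 0)) | --a--▸ u8, --d--▸ u10
  u7 = b.0 | ((b.0 + d.0) | a.(0 + 0)) | --a--▸ u9, --b--▸ u10, --b--▸ u11, --d--▸ u10
  u8 = d.b.0 | (0 | (0 + 0)) | --d--▸ u12
  u9 = b.0 | ((b.0 + d.0) | (0 + 0)) | --b--▸ u12, --b--▸ u13, --d--▸ u12
  u10 = b.0 | (0 | a.(0 + 0)) | --a--▸ u12, --b--▸ u14
  u11 = 0 | ((b.0 + d.0) | a.(0 + 0)) | --a--▸ u13, --b--▸ u14, --d--▸ u14
  u12 = b.0 | (0 | (0 + 0)) | --b--▸ u15
  u13 = 0 | ((b.0 + d.0) | (0 + 0)) | --b--▸ u15, --d--▸ u15
  u14 = 0 | (0 | a.(0 + 0)) | --a--▸ u15
  u15 = 0 | (0 | (0 + 0)) | (no moves)
Reachable graph of Q (16 states):
  v0 = b.d.b.0 | ((b.0 + d.0) | a.(0 + 0)) | --a--▸ v1, --b--▸ v2, --b--▸ v3, --d--▸ v2
  v1 = b.d.b.0 | ((b.0 + d.0) | (0 + 0)) | --b--▸ v4, --b--▸ v5, --d--▸ v4
  v2 = b.d.b.0 | (0 | a.(0 + 0)) | --a--▸ v4, --b--▸ v6
  v3 = d.b.0 | ((b.0 + d.0) | a.(0 + 0)) | --a--▸ v5, --b--▸ v6, --d--▸ v6, --d--▸ v7
  v4 = b.d.b.0 | (0 | (0 + 0)) | --b--▸ v8
  v5 = d.b.0 | ((b.0 + d.0) | (0 + 0)) | --b--▸ v8, --d--▸ v8, --d--▸ v9
  v6 = d.b.0 | (0 | a.(0 + 0)) | --a--▸ v8, --d--▸ v10
  v7 = b.0 | ((b.0 + d.0) | a.(0 + 0)) | --a--▸ v9, --b--▸ v10, --b--▸ v11, --d--▸ v10
  v8 = d.b.0 | (0 | (0 + 0)) | --d--▸ v12
  v9 = b.0 | ((b.0 + d.0) | (0 + 0)) | --b--▸ v12, --b--▸ v13, --d--▸ v12
  v10 = b.0 | (0 | a.(0 + 0)) | --a--▸ v12, --b--▸ v14
  v11 = 0 | ((b.0 + d.0) | a.(0 + 0)) | --a--▸ v13, --b--▸ v14, --d--▸ v14
  v12 = b.0 | (0 | (0 + 0)) | --b--▸ v15
  v13 = 0 | ((b.0 + d.0) | (0 + 0)) | --b--▸ v15, --d--▸ v15
  v14 = 0 | (0 | a.(0 + 0)) | --a--▸ v15
  v15 = 0 | (0 | (0 + 0)) | (no moves)
Bisimilarity quotient blocks:
  B0 = {u0, v0}
  B1 = {u2, v2}
  B2 = {u4, v4}
  B3 = {u8, v8}
  B4 = {u12, v12}
  B5 = {u15, v15}
  B6 = {u6, v6}
  B7 = {u10, v10}
  B8 = {u14, v14}
  B9 = {u1, v1}
  B10 = {u5, v5}
  B11 = {u9, v9}
  B12 = {u13, v13}
  B13 = {u3, v3}
  B14 = {u7, v7}
  B15 = {u11, v11}
u0 ∈ B0, v0 ∈ B0 → same block
Bisimilar ⇒ trace-equivalent.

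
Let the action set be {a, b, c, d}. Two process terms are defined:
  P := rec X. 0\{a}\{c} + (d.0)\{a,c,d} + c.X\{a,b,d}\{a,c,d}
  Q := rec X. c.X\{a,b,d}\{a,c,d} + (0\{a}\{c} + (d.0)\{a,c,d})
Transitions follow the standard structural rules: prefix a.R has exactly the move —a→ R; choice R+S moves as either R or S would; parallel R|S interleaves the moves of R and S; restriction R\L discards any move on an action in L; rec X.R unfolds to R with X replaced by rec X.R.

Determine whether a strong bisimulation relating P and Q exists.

P ~ Q

P's transition system — 2 states:
  u0 = rec X. 0\{a}\{c} + (d.0)\{a,c,d} + c.X\{a,b,d}\{a,c,d} → =c=> u1
  u1 = (rec X. 0\{a}\{c} + (d.0)\{a,c,d} + c.X\{a,b,d}\{a,c,d})\{a,b,d}\{a,c,d} → deadlocked
Q's transition system — 2 states:
  v0 = rec X. c.X\{a,b,d}\{a,c,d} + (0\{a}\{c} + (d.0)\{a,c,d}) → =c=> v1
  v1 = (rec X. c.X\{a,b,d}\{a,c,d} + (0\{a}\{c} + (d.0)\{a,c,d}))\{a,b,d}\{a,c,d} → deadlocked
Partition-refinement fixed point:
  B0 = {u0, v0}
  B1 = {u1, v1}
u0 ∈ B0, v0 ∈ B0 → same block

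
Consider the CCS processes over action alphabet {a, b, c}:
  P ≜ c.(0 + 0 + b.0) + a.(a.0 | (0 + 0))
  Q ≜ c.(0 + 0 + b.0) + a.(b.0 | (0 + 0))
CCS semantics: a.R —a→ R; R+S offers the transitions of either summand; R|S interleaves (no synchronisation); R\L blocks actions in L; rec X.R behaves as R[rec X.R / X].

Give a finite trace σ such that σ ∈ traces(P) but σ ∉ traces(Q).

P's transition system — 5 states:
  m0 = c.(0 + 0 + b.0) + a.(a.0 | (0 + 0)) has moves --a--▸ m1, --c--▸ m2
  m1 = a.0 | (0 + 0) has moves --a--▸ m3
  m2 = 0 + 0 + b.0 has moves --b--▸ m4
  m3 = 0 | (0 + 0) has moves deadlocked
  m4 = 0 has moves deadlocked
Q's transition system — 5 states:
  n0 = c.(0 + 0 + b.0) + a.(b.0 | (0 + 0)) has moves --a--▸ n1, --c--▸ n2
  n1 = b.0 | (0 + 0) has moves --b--▸ n3
  n2 = 0 + 0 + b.0 has moves --b--▸ n4
  n3 = 0 | (0 + 0) has moves deadlocked
  n4 = 0 has moves deadlocked
Trace ⟨aa⟩ through P, begin at {m0}:
  [1] a ⇒ {m1}
  [2] a ⇒ {m3}
  P completes σ.
Trace ⟨aa⟩ through Q, begin at {n0}:
  [1] a ⇒ {n1}
  [2] a ⇒ ∅ (Q stuck)

aa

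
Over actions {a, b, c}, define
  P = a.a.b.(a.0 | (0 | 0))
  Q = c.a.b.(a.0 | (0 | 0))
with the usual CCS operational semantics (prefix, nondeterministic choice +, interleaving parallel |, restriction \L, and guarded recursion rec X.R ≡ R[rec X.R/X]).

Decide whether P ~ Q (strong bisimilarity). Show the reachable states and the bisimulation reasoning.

not bisimilar

Reachable graph of P (5 states):
  p0 = a.a.b.(a.0 | (0 | 0)) ⊢ -a-> p1
  p1 = a.b.(a.0 | (0 | 0)) ⊢ -a-> p2
  p2 = b.(a.0 | (0 | 0)) ⊢ -b-> p3
  p3 = a.0 | (0 | 0) ⊢ -a-> p4
  p4 = 0 | (0 | 0) ⊢ stopped
Reachable graph of Q (5 states):
  q0 = c.a.b.(a.0 | (0 | 0)) ⊢ -c-> q1
  q1 = a.b.(a.0 | (0 | 0)) ⊢ -a-> q2
  q2 = b.(a.0 | (0 | 0)) ⊢ -b-> q3
  q3 = a.0 | (0 | 0) ⊢ -a-> q4
  q4 = 0 | (0 | 0) ⊢ stopped
Bisimilarity quotient blocks:
  B0 = {p0}
  B1 = {p1, q1}
  B2 = {p2, q2}
  B3 = {p3, q3}
  B4 = {p4, q4}
  B5 = {q0}
p0 ∈ B0, q0 ∈ B5 → different blocks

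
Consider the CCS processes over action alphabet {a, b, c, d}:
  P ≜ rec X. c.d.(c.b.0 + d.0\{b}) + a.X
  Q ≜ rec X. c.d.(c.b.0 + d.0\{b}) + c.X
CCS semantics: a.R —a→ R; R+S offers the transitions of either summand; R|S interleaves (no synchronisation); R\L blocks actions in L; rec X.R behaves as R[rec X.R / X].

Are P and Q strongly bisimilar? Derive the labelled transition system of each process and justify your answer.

Reachable graph of P (6 states):
  m0 = rec X. c.d.(c.b.0 + d.0\{b}) + a.X ⊢ --a--▸ m0, --c--▸ m1
  m1 = d.(c.b.0 + d.0\{b}) ⊢ --d--▸ m2
  m2 = c.b.0 + d.0\{b} ⊢ --c--▸ m3, --d--▸ m4
  m3 = b.0 ⊢ --b--▸ m5
  m4 = 0\{b} ⊢ (no moves)
  m5 = 0 ⊢ (no moves)
Reachable graph of Q (6 states):
  n0 = rec X. c.d.(c.b.0 + d.0\{b}) + c.X ⊢ --c--▸ n0, --c--▸ n1
  n1 = d.(c.b.0 + d.0\{b}) ⊢ --d--▸ n2
  n2 = c.b.0 + d.0\{b} ⊢ --c--▸ n3, --d--▸ n4
  n3 = b.0 ⊢ --b--▸ n5
  n4 = 0\{b} ⊢ (no moves)
  n5 = 0 ⊢ (no moves)
Bisimilarity quotient blocks:
  B0 = {m0}
  B1 = {m1, n1}
  B2 = {m2, n2}
  B3 = {m4, m5, n4, n5}
  B4 = {m3, n3}
  B5 = {n0}
m0 ∈ B0, n0 ∈ B5 → different blocks

P ≁ Q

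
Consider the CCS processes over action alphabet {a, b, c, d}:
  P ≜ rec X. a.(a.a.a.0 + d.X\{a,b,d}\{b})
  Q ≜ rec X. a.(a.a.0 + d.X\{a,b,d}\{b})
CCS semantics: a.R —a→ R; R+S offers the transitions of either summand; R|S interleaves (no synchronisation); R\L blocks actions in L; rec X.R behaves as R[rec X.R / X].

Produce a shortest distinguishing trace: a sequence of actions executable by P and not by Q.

aaaa

P's transition system — 6 states:
  p0 = rec X. a.(a.a.a.0 + d.X\{a,b,d}\{b}) | —a→ p1
  p1 = a.a.a.0 + d.(rec X. a.(a.a.a.0 + d.X\{a,b,d}\{b}))\{a,b,d}\{b} | —a→ p2, —d→ p3
  p2 = a.a.0 | —a→ p4
  p3 = (rec X. a.(a.a.a.0 + d.X\{a,b,d}\{b}))\{a,b,d}\{b} | (no moves)
  p4 = a.0 | —a→ p5
  p5 = 0 | (no moves)
Q's transition system — 5 states:
  q0 = rec X. a.(a.a.0 + d.X\{a,b,d}\{b}) | —a→ q1
  q1 = a.a.0 + d.(rec X. a.(a.a.0 + d.X\{a,b,d}\{b}))\{a,b,d}\{b} | —a→ q2, —d→ q3
  q2 = a.0 | —a→ q4
  q3 = (rec X. a.(a.a.0 + d.X\{a,b,d}\{b}))\{a,b,d}\{b} | (no moves)
  q4 = 0 | (no moves)
Trace ⟨aaaa⟩ through P, begin at {p0}:
  step 1 (a): {p1}
  step 2 (a): {p2}
  step 3 (a): {p4}
  step 4 (a): {p5}
  ✓ P
Trace ⟨aaaa⟩ through Q, begin at {q0}:
  step 1 (a): {q1}
  step 2 (a): {q2}
  step 3 (a): {q4}
  step 4 (a): ∅  — Q cannot continue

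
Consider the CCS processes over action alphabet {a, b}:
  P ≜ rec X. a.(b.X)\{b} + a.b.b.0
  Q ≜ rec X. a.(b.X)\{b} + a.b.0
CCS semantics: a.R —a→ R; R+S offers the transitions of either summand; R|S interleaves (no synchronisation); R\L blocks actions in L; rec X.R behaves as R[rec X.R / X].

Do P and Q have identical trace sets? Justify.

LTS(P): 5 reachable states
  m0 = rec X. a.(b.X)\{b} + a.b.b.0 ⊢ ··a··> m1, ··a··> m2
  m1 = (b.(rec X. a.(b.X)\{b} + a.b.b.0))\{b} ⊢ deadlocked
  m2 = b.b.0 ⊢ ··b··> m3
  m3 = b.0 ⊢ ··b··> m4
  m4 = 0 ⊢ deadlocked
LTS(Q): 4 reachable states
  n0 = rec X. a.(b.X)\{b} + a.b.0 ⊢ ··a··> n1, ··a··> n2
  n1 = (b.(rec X. a.(b.X)\{b} + a.b.0))\{b} ⊢ deadlocked
  n2 = b.0 ⊢ ··b··> n3
  n3 = 0 ⊢ deadlocked
Trace ⟨abb⟩ through P, begin at {m0}:
  [1] a ⇒ {m1, m2}
  [2] b ⇒ {m3}
  [3] b ⇒ {m4}
  ✓ P
Trace ⟨abb⟩ through Q, begin at {n0}:
  [1] a ⇒ {n1, n2}
  [2] b ⇒ {n3}
  [3] b ⇒ ∅  — Q cannot continue

NO — witness ⟨abb⟩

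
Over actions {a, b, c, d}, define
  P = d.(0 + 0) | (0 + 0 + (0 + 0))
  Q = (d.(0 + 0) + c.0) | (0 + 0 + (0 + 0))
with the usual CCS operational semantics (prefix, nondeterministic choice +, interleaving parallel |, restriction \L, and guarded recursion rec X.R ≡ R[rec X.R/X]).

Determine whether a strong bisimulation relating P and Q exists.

LTS(P): 2 reachable states
  p0 = d.(0 + 0) | (0 + 0 + (0 + 0)) ⊢ ··d··> p1
  p1 = (0 + 0) | (0 + 0 + (0 + 0)) ⊢ ·
LTS(Q): 3 reachable states
  q0 = (d.(0 + 0) + c.0) | (0 + 0 + (0 + 0)) ⊢ ··c··> q1, ··d··> q2
  q1 = 0 | (0 + 0 + (0 + 0)) ⊢ ·
  q2 = (0 + 0) | (0 + 0 + (0 + 0)) ⊢ ·
Coarsest stable partition (strong bisimilarity classes):
  B0 = {p0}
  B1 = {p1, q1, q2}
  B2 = {q0}
p0 ∈ B0, q0 ∈ B2 → different blocks

not bisimilar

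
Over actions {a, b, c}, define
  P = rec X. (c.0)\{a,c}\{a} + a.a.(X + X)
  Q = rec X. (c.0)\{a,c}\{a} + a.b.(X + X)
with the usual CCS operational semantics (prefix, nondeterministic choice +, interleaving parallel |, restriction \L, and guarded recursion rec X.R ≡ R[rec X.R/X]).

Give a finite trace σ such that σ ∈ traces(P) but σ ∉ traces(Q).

LTS(P): 3 reachable states
  s0 = rec X. (c.0)\{a,c}\{a} + a.a.(X + X) :: --a--▸ s1
  s1 = a.((rec X. (c.0)\{a,c}\{a} + a.a.(X + X)) + (rec X. (c.0)\{a,c}\{a} + a.a.(X + X))) :: --a--▸ s2
  s2 = (rec X. (c.0)\{a,c}\{a} + a.a.(X + X)) + (rec X. (c.0)\{a,c}\{a} + a.a.(X + X)) :: --a--▸ s1
LTS(Q): 3 reachable states
  t0 = rec X. (c.0)\{a,c}\{a} + a.b.(X + X) :: --a--▸ t1
  t1 = b.((rec X. (c.0)\{a,c}\{a} + a.b.(X + X)) + (rec X. (c.0)\{a,c}\{a} + a.b.(X + X))) :: --b--▸ t2
  t2 = (rec X. (c.0)\{a,c}\{a} + a.b.(X + X)) + (rec X. (c.0)\{a,c}\{a} + a.b.(X + X)) :: --a--▸ t1
Executing aa from P (initial set {s0}):
  step 1 (a): {s1}
  step 2 (a): {s2}
  — P admits the full trace.
Executing aa from Q (initial set {t0}):
  step 1 (a): {t1}
  step 2 (a): no successor for Q

aa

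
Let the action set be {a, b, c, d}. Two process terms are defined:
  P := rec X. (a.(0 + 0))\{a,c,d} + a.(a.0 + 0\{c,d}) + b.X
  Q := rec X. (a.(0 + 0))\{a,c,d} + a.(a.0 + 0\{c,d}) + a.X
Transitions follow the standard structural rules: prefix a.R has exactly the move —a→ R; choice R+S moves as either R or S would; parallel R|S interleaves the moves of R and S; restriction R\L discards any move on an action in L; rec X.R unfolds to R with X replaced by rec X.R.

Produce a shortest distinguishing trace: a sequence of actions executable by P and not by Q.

Reachable graph of P (3 states):
  m0 = rec X. (a.(0 + 0))\{a,c,d} + a.(a.0 + 0\{c,d}) + b.X → —a→ m1, —b→ m0
  m1 = a.0 + 0\{c,d} → —a→ m2
  m2 = 0 → ∅
Reachable graph of Q (3 states):
  n0 = rec X. (a.(0 + 0))\{a,c,d} + a.(a.0 + 0\{c,d}) + a.X → —a→ n0, —a→ n1
  n1 = a.0 + 0\{c,d} → —a→ n2
  n2 = 0 → ∅
Run σ = ⟨b⟩ on P: start {m0}
  after b @ step 1: {m0}
  ✓ P
Run σ = ⟨b⟩ on Q: start {n0}
  after b @ step 1: ∅ (Q stuck)

b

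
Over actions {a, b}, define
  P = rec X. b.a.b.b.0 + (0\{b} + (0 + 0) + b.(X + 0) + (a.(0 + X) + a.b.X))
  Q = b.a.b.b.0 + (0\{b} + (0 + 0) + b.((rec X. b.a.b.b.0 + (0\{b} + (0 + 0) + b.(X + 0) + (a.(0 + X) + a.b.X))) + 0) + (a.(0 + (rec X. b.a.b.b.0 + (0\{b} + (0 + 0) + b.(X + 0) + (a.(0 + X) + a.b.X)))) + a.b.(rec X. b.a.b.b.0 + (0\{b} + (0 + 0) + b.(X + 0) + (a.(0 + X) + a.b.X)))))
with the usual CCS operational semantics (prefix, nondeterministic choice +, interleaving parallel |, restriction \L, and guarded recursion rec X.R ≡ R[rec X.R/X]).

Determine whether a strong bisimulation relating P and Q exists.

LTS(P): 8 reachable states
  p0 = rec X. b.a.b.b.0 + (0\{b} + (0 + 0) + b.(X + 0) + (a.(0 + X) + a.b.X)) ⊢ =a=> p1, =a=> p2, =b=> p3, =b=> p4
  p1 = 0 + (rec X. b.a.b.b.0 + (0\{b} + (0 + 0) + b.(X + 0) + (a.(0 + X) + a.b.X))) ⊢ =a=> p1, =a=> p2, =b=> p3, =b=> p4
  p2 = b.(rec X. b.a.b.b.0 + (0\{b} + (0 + 0) + b.(X + 0) + (a.(0 + X) + a.b.X))) ⊢ =b=> p0
  p3 = (rec X. b.a.b.b.0 + (0\{b} + (0 + 0) + b.(X + 0) + (a.(0 + X) + a.b.X))) + 0 ⊢ =a=> p1, =a=> p2, =b=> p3, =b=> p4
  p4 = a.b.b.0 ⊢ =a=> p5
  p5 = b.b.0 ⊢ =b=> p6
  p6 = b.0 ⊢ =b=> p7
  p7 = 0 ⊢ ∅
LTS(Q): 9 reachable states
  q0 = b.a.b.b.0 + (0\{b} + (0 + 0) + b.((rec X. b.a.b.b.0 + (0\{b} + (0 + 0) + b.(X + 0) + (a.(0 + X) + a.b.X))) + 0) + (a.(0 + (rec X. b.a.b.b.0 + (0\{b} + (0 + 0) + b.(X + 0) + (a.(0 + X) + a.b.X)))) + a.b.(rec X. b.a.b.b.0 + (0\{b} + (0 + 0) + b.(X + 0) + (a.(0 + X) + a.b.X))))) ⊢ =a=> q1, =a=> q2, =b=> q3, =b=> q4
  q1 = 0 + (rec X. b.a.b.b.0 + (0\{b} + (0 + 0) + b.(X + 0) + (a.(0 + X) + a.b.X))) ⊢ =a=> q1, =a=> q2, =b=> q3, =b=> q4
  q2 = b.(rec X. b.a.b.b.0 + (0\{b} + (0 + 0) + b.(X + 0) + (a.(0 + X) + a.b.X))) ⊢ =b=> q5
  q3 = (rec X. b.a.b.b.0 + (0\{b} + (0 + 0) + b.(X + 0) + (a.(0 + X) + a.b.X))) + 0 ⊢ =a=> q1, =a=> q2, =b=> q3, =b=> q4
  q4 = a.b.b.0 ⊢ =a=> q6
  q5 = rec X. b.a.b.b.0 + (0\{b} + (0 + 0) + b.(X + 0) + (a.(0 + X) + a.b.X)) ⊢ =a=> q1, =a=> q2, =b=> q3, =b=> q4
  q6 = b.b.0 ⊢ =b=> q7
  q7 = b.0 ⊢ =b=> q8
  q8 = 0 ⊢ ∅
Bisimilarity quotient blocks:
  B0 = {p0, p1, p3, q0, q1, q3, q5}
  B1 = {p4, q4}
  B2 = {p5, q6}
  B3 = {p6, q7}
  B4 = {p7, q8}
  B5 = {p2, q2}
p0 ∈ B0, q0 ∈ B0 → same block

P ~ Q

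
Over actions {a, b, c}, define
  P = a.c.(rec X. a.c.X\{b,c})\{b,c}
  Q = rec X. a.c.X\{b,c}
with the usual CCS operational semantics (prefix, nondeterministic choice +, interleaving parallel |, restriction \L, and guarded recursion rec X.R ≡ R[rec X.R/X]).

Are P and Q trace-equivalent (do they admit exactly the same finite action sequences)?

traces(P) = traces(Q)

LTS(P): 4 reachable states
  s0 = a.c.(rec X. a.c.X\{b,c})\{b,c} → =a=> s1
  s1 = c.(rec X. a.c.X\{b,c})\{b,c} → =c=> s2
  s2 = (rec X. a.c.X\{b,c})\{b,c} → =a=> s3
  s3 = (c.(rec X. a.c.X\{b,c})\{b,c})\{b,c} → stopped
LTS(Q): 4 reachable states
  t0 = rec X. a.c.X\{b,c} → =a=> t1
  t1 = c.(rec X. a.c.X\{b,c})\{b,c} → =c=> t2
  t2 = (rec X. a.c.X\{b,c})\{b,c} → =a=> t3
  t3 = (c.(rec X. a.c.X\{b,c})\{b,c})\{b,c} → stopped
Bisimilarity quotient blocks:
  B0 = {s0, t0}
  B1 = {s1, t1}
  B2 = {s2, t2}
  B3 = {s3, t3}
s0 ∈ B0, t0 ∈ B0 → same block
Bisimilar ⇒ trace-equivalent.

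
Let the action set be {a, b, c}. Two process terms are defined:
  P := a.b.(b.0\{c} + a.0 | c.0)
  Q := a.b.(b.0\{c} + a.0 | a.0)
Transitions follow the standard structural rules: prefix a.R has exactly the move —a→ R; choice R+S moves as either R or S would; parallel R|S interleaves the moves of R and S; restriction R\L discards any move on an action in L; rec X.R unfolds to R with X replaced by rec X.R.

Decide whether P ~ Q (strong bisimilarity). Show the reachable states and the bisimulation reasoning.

P ≁ Q

LTS(P): 7 reachable states
  m0 = a.b.(b.0\{c} + a.0 | c.0) ⊢ =a=> m1
  m1 = b.(b.0\{c} + a.0 | c.0) ⊢ =b=> m2
  m2 = b.0\{c} + a.0 | c.0 ⊢ =a=> m3, =b=> m4, =c=> m5
  m3 = 0 | c.0 ⊢ =c=> m6
  m4 = 0\{c} ⊢ ∅
  m5 = a.0 | 0 ⊢ =a=> m6
  m6 = 0 | 0 ⊢ ∅
LTS(Q): 7 reachable states
  n0 = a.b.(b.0\{c} + a.0 | a.0) ⊢ =a=> n1
  n1 = b.(b.0\{c} + a.0 | a.0) ⊢ =b=> n2
  n2 = b.0\{c} + a.0 | a.0 ⊢ =a=> n3, =a=> n4, =b=> n5
  n3 = 0 | a.0 ⊢ =a=> n6
  n4 = a.0 | 0 ⊢ =a=> n6
  n5 = 0\{c} ⊢ ∅
  n6 = 0 | 0 ⊢ ∅
Bisimilarity quotient blocks:
  B0 = {m0}
  B1 = {m1}
  B2 = {m2}
  B3 = {m4, m6, n5, n6}
  B4 = {m5, n3, n4}
  B5 = {m3}
  B6 = {n0}
  B7 = {n1}
  B8 = {n2}
m0 ∈ B0, n0 ∈ B6 → different blocks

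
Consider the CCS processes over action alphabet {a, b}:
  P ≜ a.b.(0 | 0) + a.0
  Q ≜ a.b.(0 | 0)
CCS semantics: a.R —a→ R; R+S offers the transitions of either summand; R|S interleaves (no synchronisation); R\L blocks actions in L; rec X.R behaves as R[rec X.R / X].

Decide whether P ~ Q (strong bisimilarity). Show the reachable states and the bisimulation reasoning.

Reachable graph of P (4 states):
  m0 = a.b.(0 | 0) + a.0 has moves -a-> m1, -a-> m2
  m1 = 0 has moves deadlocked
  m2 = b.(0 | 0) has moves -b-> m3
  m3 = 0 | 0 has moves deadlocked
Reachable graph of Q (3 states):
  n0 = a.b.(0 | 0) has moves -a-> n1
  n1 = b.(0 | 0) has moves -b-> n2
  n2 = 0 | 0 has moves deadlocked
Partition-refinement fixed point:
  B0 = {m0}
  B1 = {m1, m3, n2}
  B2 = {m2, n1}
  B3 = {n0}
m0 ∈ B0, n0 ∈ B3 → different blocks

NO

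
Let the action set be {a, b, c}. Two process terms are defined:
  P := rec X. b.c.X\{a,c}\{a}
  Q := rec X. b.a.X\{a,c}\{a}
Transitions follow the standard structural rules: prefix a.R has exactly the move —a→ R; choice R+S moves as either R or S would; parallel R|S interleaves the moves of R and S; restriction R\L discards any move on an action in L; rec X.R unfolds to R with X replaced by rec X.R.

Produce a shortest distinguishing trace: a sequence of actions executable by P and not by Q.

bc

LTS(P): 4 reachable states
  m0 = rec X. b.c.X\{a,c}\{a} has moves ··b··> m1
  m1 = c.(rec X. b.c.X\{a,c}\{a})\{a,c}\{a} has moves ··c··> m2
  m2 = (rec X. b.c.X\{a,c}\{a})\{a,c}\{a} has moves ··b··> m3
  m3 = (c.(rec X. b.c.X\{a,c}\{a})\{a,c}\{a})\{a,c}\{a} has moves ∅
LTS(Q): 4 reachable states
  n0 = rec X. b.a.X\{a,c}\{a} has moves ··b··> n1
  n1 = a.(rec X. b.a.X\{a,c}\{a})\{a,c}\{a} has moves ··a··> n2
  n2 = (rec X. b.a.X\{a,c}\{a})\{a,c}\{a} has moves ··b··> n3
  n3 = (a.(rec X. b.a.X\{a,c}\{a})\{a,c}\{a})\{a,c}\{a} has moves ∅
Executing bc from P (initial set {m0}):
  [1] b ⇒ {m1}
  [2] c ⇒ {m2}
  ✓ P
Executing bc from Q (initial set {n0}):
  [1] b ⇒ {n1}
  [2] c ⇒ ∅  — Q cannot continue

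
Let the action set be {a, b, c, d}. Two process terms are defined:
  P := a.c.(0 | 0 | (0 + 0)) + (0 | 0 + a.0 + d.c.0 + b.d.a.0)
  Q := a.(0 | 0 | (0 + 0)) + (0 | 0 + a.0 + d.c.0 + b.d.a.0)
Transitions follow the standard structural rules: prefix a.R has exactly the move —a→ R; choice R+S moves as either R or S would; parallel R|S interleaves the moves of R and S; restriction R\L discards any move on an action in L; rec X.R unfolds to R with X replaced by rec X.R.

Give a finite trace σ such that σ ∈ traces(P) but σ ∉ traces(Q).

ac

LTS(P): 7 reachable states
  p0 = a.c.(0 | 0 | (0 + 0)) + (0 | 0 + a.0 + d.c.0 + b.d.a.0) has moves --a--▸ p1, --a--▸ p2, --b--▸ p3, --d--▸ p4
  p1 = 0 has moves (no moves)
  p2 = c.(0 | 0 | (0 + 0)) has moves --c--▸ p5
  p3 = d.a.0 has moves --d--▸ p6
  p4 = c.0 has moves --c--▸ p1
  p5 = 0 | 0 | (0 + 0) has moves (no moves)
  p6 = a.0 has moves --a--▸ p1
LTS(Q): 6 reachable states
  q0 = a.(0 | 0 | (0 + 0)) + (0 | 0 + a.0 + d.c.0 + b.d.a.0) has moves --a--▸ q1, --a--▸ q2, --b--▸ q3, --d--▸ q4
  q1 = 0 has moves (no moves)
  q2 = 0 | 0 | (0 + 0) has moves (no moves)
  q3 = d.a.0 has moves --d--▸ q5
  q4 = c.0 has moves --c--▸ q1
  q5 = a.0 has moves --a--▸ q1
Executing ac from P (initial set {p0}):
  [1] a ⇒ {p1, p2}
  [2] c ⇒ {p5}
  ✓ P
Executing ac from Q (initial set {q0}):
  [1] a ⇒ {q1, q2}
  [2] c ⇒ ∅  — Q cannot continue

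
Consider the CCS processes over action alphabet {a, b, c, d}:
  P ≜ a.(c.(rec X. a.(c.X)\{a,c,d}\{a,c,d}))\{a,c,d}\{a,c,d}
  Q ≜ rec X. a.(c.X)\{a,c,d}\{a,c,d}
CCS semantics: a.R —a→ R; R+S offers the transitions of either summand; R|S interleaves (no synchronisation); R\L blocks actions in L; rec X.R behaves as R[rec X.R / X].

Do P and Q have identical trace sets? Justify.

LTS(P): 2 reachable states
  s0 = a.(c.(rec X. a.(c.X)\{a,c,d}\{a,c,d}))\{a,c,d}\{a,c,d} | ··a··> s1
  s1 = (c.(rec X. a.(c.X)\{a,c,d}\{a,c,d}))\{a,c,d}\{a,c,d} | deadlocked
LTS(Q): 2 reachable states
  t0 = rec X. a.(c.X)\{a,c,d}\{a,c,d} | ··a··> t1
  t1 = (c.(rec X. a.(c.X)\{a,c,d}\{a,c,d}))\{a,c,d}\{a,c,d} | deadlocked
Partition-refinement fixed point:
  B0 = {s0, t0}
  B1 = {s1, t1}
s0 ∈ B0, t0 ∈ B0 → same block
Bisimilar ⇒ trace-equivalent.

trace-equivalent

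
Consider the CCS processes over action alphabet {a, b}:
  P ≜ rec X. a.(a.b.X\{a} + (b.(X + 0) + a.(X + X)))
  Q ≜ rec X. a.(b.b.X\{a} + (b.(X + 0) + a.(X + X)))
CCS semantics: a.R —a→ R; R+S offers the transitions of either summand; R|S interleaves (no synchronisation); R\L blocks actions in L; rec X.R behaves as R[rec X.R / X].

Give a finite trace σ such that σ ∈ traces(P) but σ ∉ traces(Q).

LTS(P): 6 reachable states
  p0 = rec X. a.(a.b.X\{a} + (b.(X + 0) + a.(X + X))) ⊢ --a--▸ p1
  p1 = a.b.(rec X. a.(a.b.X\{a} + (b.(X + 0) + a.(X + X))))\{a} + (b.((rec X. a.(a.b.X\{a} + (b.(X + 0) + a.(X + X)))) + 0) + a.((rec X. a.(a.b.X\{a} + (b.(X + 0) + a.(X + X)))) + (rec X. a.(a.b.X\{a} + (b.(X + 0) + a.(X + X)))))) ⊢ --a--▸ p2, --a--▸ p3, --b--▸ p4
  p2 = (rec X. a.(a.b.X\{a} + (b.(X + 0) + a.(X + X)))) + (rec X. a.(a.b.X\{a} + (b.(X + 0) + a.(X + X)))) ⊢ --a--▸ p1
  p3 = b.(rec X. a.(a.b.X\{a} + (b.(X + 0) + a.(X + X))))\{a} ⊢ --b--▸ p5
  p4 = (rec X. a.(a.b.X\{a} + (b.(X + 0) + a.(X + X)))) + 0 ⊢ --a--▸ p1
  p5 = (rec X. a.(a.b.X\{a} + (b.(X + 0) + a.(X + X))))\{a} ⊢ ∅
LTS(Q): 6 reachable states
  q0 = rec X. a.(b.b.X\{a} + (b.(X + 0) + a.(X + X))) ⊢ --a--▸ q1
  q1 = b.b.(rec X. a.(b.b.X\{a} + (b.(X + 0) + a.(X + X))))\{a} + (b.((rec X. a.(b.b.X\{a} + (b.(X + 0) + a.(X + X)))) + 0) + a.((rec X. a.(b.b.X\{a} + (b.(X + 0) + a.(X + X)))) + (rec X. a.(b.b.X\{a} + (b.(X + 0) + a.(X + X)))))) ⊢ --a--▸ q2, --b--▸ q3, --b--▸ q4
  q2 = (rec X. a.(b.b.X\{a} + (b.(X + 0) + a.(X + X)))) + (rec X. a.(b.b.X\{a} + (b.(X + 0) + a.(X + X)))) ⊢ --a--▸ q1
  q3 = (rec X. a.(b.b.X\{a} + (b.(X + 0) + a.(X + X)))) + 0 ⊢ --a--▸ q1
  q4 = b.(rec X. a.(b.b.X\{a} + (b.(X + 0) + a.(X + X))))\{a} ⊢ --b--▸ q5
  q5 = (rec X. a.(b.b.X\{a} + (b.(X + 0) + a.(X + X))))\{a} ⊢ ∅
Trace ⟨aab⟩ through P, begin at {p0}:
  [1] a ⇒ {p1}
  [2] a ⇒ {p2, p3}
  [3] b ⇒ {p5}
  ✓ P
Trace ⟨aab⟩ through Q, begin at {q0}:
  [1] a ⇒ {q1}
  [2] a ⇒ {q2}
  [3] b ⇒ no successor for Q

aab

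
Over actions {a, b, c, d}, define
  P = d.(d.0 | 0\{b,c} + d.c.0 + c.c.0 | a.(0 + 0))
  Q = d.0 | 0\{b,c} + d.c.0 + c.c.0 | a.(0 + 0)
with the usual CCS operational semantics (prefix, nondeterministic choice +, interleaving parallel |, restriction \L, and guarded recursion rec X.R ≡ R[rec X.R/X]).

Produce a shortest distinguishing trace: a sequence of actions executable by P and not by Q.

da

P's transition system — 10 states:
  m0 = d.(d.0 | 0\{b,c} + d.c.0 + c.c.0 | a.(0 + 0)) ⊢ =d=> m1
  m1 = d.0 | 0\{b,c} + d.c.0 + c.c.0 | a.(0 + 0) ⊢ =a=> m2, =c=> m3, =d=> m4, =d=> m5
  m2 = c.c.0 | (0 + 0) ⊢ =c=> m6
  m3 = c.0 | a.(0 + 0) ⊢ =a=> m6, =c=> m7
  m4 = 0 | 0\{b,c} ⊢ deadlocked
  m5 = c.0 ⊢ =c=> m8
  m6 = c.0 | (0 + 0) ⊢ =c=> m9
  m7 = 0 | a.(0 + 0) ⊢ =a=> m9
  m8 = 0 ⊢ deadlocked
  m9 = 0 | (0 + 0) ⊢ deadlocked
Q's transition system — 9 states:
  n0 = d.0 | 0\{b,c} + d.c.0 + c.c.0 | a.(0 + 0) ⊢ =a=> n1, =c=> n2, =d=> n3, =d=> n4
  n1 = c.c.0 | (0 + 0) ⊢ =c=> n5
  n2 = c.0 | a.(0 + 0) ⊢ =a=> n5, =c=> n6
  n3 = 0 | 0\{b,c} ⊢ deadlocked
  n4 = c.0 ⊢ =c=> n7
  n5 = c.0 | (0 + 0) ⊢ =c=> n8
  n6 = 0 | a.(0 + 0) ⊢ =a=> n8
  n7 = 0 ⊢ deadlocked
  n8 = 0 | (0 + 0) ⊢ deadlocked
Run σ = ⟨da⟩ on P: start {m0}
  step 1 (d): {m1}
  step 2 (a): {m2}
  — P admits the full trace.
Run σ = ⟨da⟩ on Q: start {n0}
  step 1 (d): {n3, n4}
  step 2 (a): no successor for Q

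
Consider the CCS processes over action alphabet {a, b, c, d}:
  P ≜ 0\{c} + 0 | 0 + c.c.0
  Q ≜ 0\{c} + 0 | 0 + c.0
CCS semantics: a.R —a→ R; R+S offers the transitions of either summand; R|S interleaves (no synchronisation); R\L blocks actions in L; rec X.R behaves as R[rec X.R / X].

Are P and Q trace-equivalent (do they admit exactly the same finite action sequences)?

Reachable graph of P (3 states):
  u0 = 0\{c} + 0 | 0 + c.c.0 ⊢ —c→ u1
  u1 = c.0 ⊢ —c→ u2
  u2 = 0 ⊢ ∅
Reachable graph of Q (2 states):
  v0 = 0\{c} + 0 | 0 + c.0 ⊢ —c→ v1
  v1 = 0 ⊢ ∅
Executing cc from P (initial set {u0}):
  step 1 (c): {u1}
  step 2 (c): {u2}
  P completes σ.
Executing cc from Q (initial set {v0}):
  step 1 (c): {v1}
  step 2 (c): no successor for Q

NO — witness ⟨cc⟩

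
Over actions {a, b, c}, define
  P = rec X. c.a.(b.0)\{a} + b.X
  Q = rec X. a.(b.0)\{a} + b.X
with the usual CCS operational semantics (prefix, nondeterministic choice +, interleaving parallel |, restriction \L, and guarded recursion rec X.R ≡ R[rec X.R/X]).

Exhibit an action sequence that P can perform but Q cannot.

Reachable graph of P (4 states):
  u0 = rec X. c.a.(b.0)\{a} + b.X | ··b··> u0, ··c··> u1
  u1 = a.(b.0)\{a} | ··a··> u2
  u2 = (b.0)\{a} | ··b··> u3
  u3 = 0\{a} | ·
Reachable graph of Q (3 states):
  v0 = rec X. a.(b.0)\{a} + b.X | ··a··> v1, ··b··> v0
  v1 = (b.0)\{a} | ··b··> v2
  v2 = 0\{a} | ·
Executing c from P (initial set {u0}):
  after c @ step 1: {u1}
  P completes σ.
Executing c from Q (initial set {v0}):
  after c @ step 1: ∅  — Q cannot continue

c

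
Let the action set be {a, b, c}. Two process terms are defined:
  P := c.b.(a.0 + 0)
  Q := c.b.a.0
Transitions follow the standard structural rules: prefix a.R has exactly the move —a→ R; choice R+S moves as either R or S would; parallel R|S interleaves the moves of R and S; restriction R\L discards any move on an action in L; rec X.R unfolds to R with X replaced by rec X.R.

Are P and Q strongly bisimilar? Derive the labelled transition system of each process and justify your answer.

P ~ Q

LTS(P): 4 reachable states
  u0 = c.b.(a.0 + 0) ⊢ =c=> u1
  u1 = b.(a.0 + 0) ⊢ =b=> u2
  u2 = a.0 + 0 ⊢ =a=> u3
  u3 = 0 ⊢ ·
LTS(Q): 4 reachable states
  v0 = c.b.a.0 ⊢ =c=> v1
  v1 = b.a.0 ⊢ =b=> v2
  v2 = a.0 ⊢ =a=> v3
  v3 = 0 ⊢ ·
Bisimilarity quotient blocks:
  B0 = {u0, v0}
  B1 = {u1, v1}
  B2 = {u2, v2}
  B3 = {u3, v3}
u0 ∈ B0, v0 ∈ B0 → same block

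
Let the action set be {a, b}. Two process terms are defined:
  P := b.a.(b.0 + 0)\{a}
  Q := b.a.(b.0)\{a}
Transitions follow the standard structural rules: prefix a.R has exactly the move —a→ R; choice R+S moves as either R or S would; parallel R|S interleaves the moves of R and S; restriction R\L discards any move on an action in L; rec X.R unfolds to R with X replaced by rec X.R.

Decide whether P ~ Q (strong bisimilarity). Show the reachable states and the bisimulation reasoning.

bisimilar

LTS(P): 4 reachable states
  m0 = b.a.(b.0 + 0)\{a} has moves ··b··> m1
  m1 = a.(b.0 + 0)\{a} has moves ··a··> m2
  m2 = (b.0 + 0)\{a} has moves ··b··> m3
  m3 = 0\{a} has moves stopped
LTS(Q): 4 reachable states
  n0 = b.a.(b.0)\{a} has moves ··b··> n1
  n1 = a.(b.0)\{a} has moves ··a··> n2
  n2 = (b.0)\{a} has moves ··b··> n3
  n3 = 0\{a} has moves stopped
Coarsest stable partition (strong bisimilarity classes):
  B0 = {m0, n0}
  B1 = {m1, n1}
  B2 = {m2, n2}
  B3 = {m3, n3}
m0 ∈ B0, n0 ∈ B0 → same block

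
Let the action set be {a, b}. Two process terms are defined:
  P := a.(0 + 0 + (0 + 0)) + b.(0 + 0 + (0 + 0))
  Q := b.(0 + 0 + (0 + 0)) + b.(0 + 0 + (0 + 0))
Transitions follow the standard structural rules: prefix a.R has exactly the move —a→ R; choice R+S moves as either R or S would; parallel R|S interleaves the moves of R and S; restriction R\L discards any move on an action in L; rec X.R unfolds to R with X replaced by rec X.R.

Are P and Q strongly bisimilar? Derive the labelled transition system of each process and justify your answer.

NO

Reachable graph of P (2 states):
  u0 = a.(0 + 0 + (0 + 0)) + b.(0 + 0 + (0 + 0)) | --a--▸ u1, --b--▸ u1
  u1 = 0 + 0 + (0 + 0) | ∅
Reachable graph of Q (2 states):
  v0 = b.(0 + 0 + (0 + 0)) + b.(0 + 0 + (0 + 0)) | --b--▸ v1
  v1 = 0 + 0 + (0 + 0) | ∅
Coarsest stable partition (strong bisimilarity classes):
  B0 = {u0}
  B1 = {u1, v1}
  B2 = {v0}
u0 ∈ B0, v0 ∈ B2 → different blocks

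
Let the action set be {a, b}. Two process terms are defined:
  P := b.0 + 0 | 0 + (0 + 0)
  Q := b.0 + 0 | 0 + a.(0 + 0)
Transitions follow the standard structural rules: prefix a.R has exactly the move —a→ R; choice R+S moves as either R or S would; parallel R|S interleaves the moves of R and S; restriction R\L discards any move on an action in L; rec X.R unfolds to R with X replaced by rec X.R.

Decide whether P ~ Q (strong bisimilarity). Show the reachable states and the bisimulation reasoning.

P ≁ Q

P's transition system — 2 states:
  u0 = b.0 + 0 | 0 + (0 + 0) ⊢ -b-> u1
  u1 = 0 ⊢ ·
Q's transition system — 3 states:
  v0 = b.0 + 0 | 0 + a.(0 + 0) ⊢ -a-> v1, -b-> v2
  v1 = 0 + 0 ⊢ ·
  v2 = 0 ⊢ ·
Bisimilarity quotient blocks:
  B0 = {u0}
  B1 = {u1, v1, v2}
  B2 = {v0}
u0 ∈ B0, v0 ∈ B2 → different blocks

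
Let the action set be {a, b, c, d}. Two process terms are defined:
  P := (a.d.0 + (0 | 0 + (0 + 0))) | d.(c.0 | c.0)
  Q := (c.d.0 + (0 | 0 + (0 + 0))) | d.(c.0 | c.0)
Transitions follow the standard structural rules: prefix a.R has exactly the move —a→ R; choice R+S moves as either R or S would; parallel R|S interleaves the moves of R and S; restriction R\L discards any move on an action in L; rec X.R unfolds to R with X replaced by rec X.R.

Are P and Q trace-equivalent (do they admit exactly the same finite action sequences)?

traces(P) ≠ traces(Q) — witness ⟨a⟩

LTS(P): 15 reachable states
  p0 = (a.d.0 + (0 | 0 + (0 + 0))) | d.(c.0 | c.0) ⊢ --a--▸ p1, --d--▸ p2
  p1 = d.0 | d.(c.0 | c.0) ⊢ --d--▸ p3, --d--▸ p4
  p2 = (a.d.0 + (0 | 0 + (0 + 0))) | (c.0 | c.0) ⊢ --a--▸ p4, --c--▸ p5, --c--▸ p6
  p3 = 0 | d.(c.0 | c.0) ⊢ --d--▸ p7
  p4 = d.0 | (c.0 | c.0) ⊢ --c--▸ p8, --c--▸ p9, --d--▸ p7
  p5 = (a.d.0 + (0 | 0 + (0 + 0))) | (0 | c.0) ⊢ --a--▸ p8, --c--▸ p10
  p6 = (a.d.0 + (0 | 0 + (0 + 0))) | (c.0 | 0) ⊢ --a--▸ p9, --c--▸ p10
  p7 = 0 | (c.0 | c.0) ⊢ --c--▸ p11, --c--▸ p12
  p8 = d.0 | (0 | c.0) ⊢ --c--▸ p13, --d--▸ p11
  p9 = d.0 | (c.0 | 0) ⊢ --c--▸ p13, --d--▸ p12
  p10 = (a.d.0 + (0 | 0 + (0 + 0))) | (0 | 0) ⊢ --a--▸ p13
  p11 = 0 | (0 | c.0) ⊢ --c--▸ p14
  p12 = 0 | (c.0 | 0) ⊢ --c--▸ p14
  p13 = d.0 | (0 | 0) ⊢ --d--▸ p14
  p14 = 0 | (0 | 0) ⊢ ·
LTS(Q): 15 reachable states
  q0 = (c.d.0 + (0 | 0 + (0 + 0))) | d.(c.0 | c.0) ⊢ --c--▸ q1, --d--▸ q2
  q1 = d.0 | d.(c.0 | c.0) ⊢ --d--▸ q3, --d--▸ q4
  q2 = (c.d.0 + (0 | 0 + (0 + 0))) | (c.0 | c.0) ⊢ --c--▸ q4, --c--▸ q5, --c--▸ q6
  q3 = 0 | d.(c.0 | c.0) ⊢ --d--▸ q7
  q4 = d.0 | (c.0 | c.0) ⊢ --c--▸ q8, --c--▸ q9, --d--▸ q7
  q5 = (c.d.0 + (0 | 0 + (0 + 0))) | (0 | c.0) ⊢ --c--▸ q10, --c--▸ q8
  q6 = (c.d.0 + (0 | 0 + (0 + 0))) | (c.0 | 0) ⊢ --c--▸ q10, --c--▸ q9
  q7 = 0 | (c.0 | c.0) ⊢ --c--▸ q11, --c--▸ q12
  q8 = d.0 | (0 | c.0) ⊢ --c--▸ q13, --d--▸ q11
  q9 = d.0 | (c.0 | 0) ⊢ --c--▸ q13, --d--▸ q12
  q10 = (c.d.0 + (0 | 0 + (0 + 0))) | (0 | 0) ⊢ --c--▸ q13
  q11 = 0 | (0 | c.0) ⊢ --c--▸ q14
  q12 = 0 | (c.0 | 0) ⊢ --c--▸ q14
  q13 = d.0 | (0 | 0) ⊢ --d--▸ q14
  q14 = 0 | (0 | 0) ⊢ ·
Trace ⟨a⟩ through P, begin at {p0}:
  after a @ step 1: {p1}
  ✓ P
Trace ⟨a⟩ through Q, begin at {q0}:
  after a @ step 1: no successor for Q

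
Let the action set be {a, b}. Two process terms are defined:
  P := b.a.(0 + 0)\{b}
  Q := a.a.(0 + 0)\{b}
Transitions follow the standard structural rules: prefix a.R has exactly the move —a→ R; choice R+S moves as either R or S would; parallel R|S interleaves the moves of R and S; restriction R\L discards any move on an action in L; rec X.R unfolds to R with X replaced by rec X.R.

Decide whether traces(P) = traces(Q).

P's transition system — 3 states:
  m0 = b.a.(0 + 0)\{b} | —b→ m1
  m1 = a.(0 + 0)\{b} | —a→ m2
  m2 = (0 + 0)\{b} | (no moves)
Q's transition system — 3 states:
  n0 = a.a.(0 + 0)\{b} | —a→ n1
  n1 = a.(0 + 0)\{b} | —a→ n2
  n2 = (0 + 0)\{b} | (no moves)
Trace ⟨b⟩ through P, begin at {m0}:
  after b @ step 1: {m1}
  P completes σ.
Trace ⟨b⟩ through Q, begin at {n0}:
  after b @ step 1: no successor for Q

trace-distinct — witness ⟨b⟩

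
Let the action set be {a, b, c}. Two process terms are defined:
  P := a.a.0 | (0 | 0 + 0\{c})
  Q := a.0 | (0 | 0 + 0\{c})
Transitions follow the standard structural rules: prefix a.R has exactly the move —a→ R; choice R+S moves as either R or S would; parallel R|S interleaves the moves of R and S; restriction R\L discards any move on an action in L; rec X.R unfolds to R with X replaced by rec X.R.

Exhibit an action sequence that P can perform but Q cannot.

aa

P's transition system — 3 states:
  s0 = a.a.0 | (0 | 0 + 0\{c}) ⊢ -a-> s1
  s1 = a.0 | (0 | 0 + 0\{c}) ⊢ -a-> s2
  s2 = 0 | (0 | 0 + 0\{c}) ⊢ (no moves)
Q's transition system — 2 states:
  t0 = a.0 | (0 | 0 + 0\{c}) ⊢ -a-> t1
  t1 = 0 | (0 | 0 + 0\{c}) ⊢ (no moves)
Executing aa from P (initial set {s0}):
  [1] a ⇒ {s1}
  [2] a ⇒ {s2}
  — P admits the full trace.
Executing aa from Q (initial set {t0}):
  [1] a ⇒ {t1}
  [2] a ⇒ ∅ (Q stuck)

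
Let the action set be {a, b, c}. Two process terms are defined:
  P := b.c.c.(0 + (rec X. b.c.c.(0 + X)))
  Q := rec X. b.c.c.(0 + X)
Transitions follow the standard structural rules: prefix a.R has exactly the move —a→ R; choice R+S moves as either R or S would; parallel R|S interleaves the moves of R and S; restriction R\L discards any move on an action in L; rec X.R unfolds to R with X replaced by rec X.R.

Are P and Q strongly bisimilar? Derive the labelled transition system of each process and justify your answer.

P's transition system — 4 states:
  m0 = b.c.c.(0 + (rec X. b.c.c.(0 + X))) :: ··b··> m1
  m1 = c.c.(0 + (rec X. b.c.c.(0 + X))) :: ··c··> m2
  m2 = c.(0 + (rec X. b.c.c.(0 + X))) :: ··c··> m3
  m3 = 0 + (rec X. b.c.c.(0 + X)) :: ··b··> m1
Q's transition system — 4 states:
  n0 = rec X. b.c.c.(0 + X) :: ··b··> n1
  n1 = c.c.(0 + (rec X. b.c.c.(0 + X))) :: ··c··> n2
  n2 = c.(0 + (rec X. b.c.c.(0 + X))) :: ··c··> n3
  n3 = 0 + (rec X. b.c.c.(0 + X)) :: ··b··> n1
Coarsest stable partition (strong bisimilarity classes):
  B0 = {m0, m3, n0, n3}
  B1 = {m1, n1}
  B2 = {m2, n2}
m0 ∈ B0, n0 ∈ B0 → same block

P ~ Q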